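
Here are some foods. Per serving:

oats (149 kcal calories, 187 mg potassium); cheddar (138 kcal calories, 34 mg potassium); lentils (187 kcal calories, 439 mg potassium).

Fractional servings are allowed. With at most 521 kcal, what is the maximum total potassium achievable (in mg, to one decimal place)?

Potassium per kcal: lentils 2.348, oats 1.255, cheddar 0.2464.
With no serving limits, spend the whole calories allowance on lentils: 521 kcal / 187 kcal × 439 mg = 1223.1 mg.

1223.1 mg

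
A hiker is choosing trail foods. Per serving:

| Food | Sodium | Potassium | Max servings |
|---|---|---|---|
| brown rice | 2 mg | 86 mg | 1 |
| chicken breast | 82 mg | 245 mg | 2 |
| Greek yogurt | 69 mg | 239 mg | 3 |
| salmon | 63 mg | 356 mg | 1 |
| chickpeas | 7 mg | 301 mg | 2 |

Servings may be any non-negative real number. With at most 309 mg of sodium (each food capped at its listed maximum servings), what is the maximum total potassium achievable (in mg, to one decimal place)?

Potassium per mg sodium: brown rice 43, chickpeas 43, salmon 5.651, Greek yogurt 3.464, chicken breast 2.988.
Take 1 serving of brown rice: uses 2 mg sodium, +86.0 mg potassium (running total 86.0 mg).
Take 2 servings of chickpeas: uses 14 mg sodium, +602.0 mg potassium (running total 688.0 mg).
Take 1 serving of salmon: uses 63 mg sodium, +356.0 mg potassium (running total 1044.0 mg).
Take 3 servings of Greek yogurt: uses 207 mg sodium, +717.0 mg potassium (running total 1761.0 mg).
Take 0.2805 servings of chicken breast: uses 23 mg sodium, +68.7 mg potassium (running total 1829.7 mg).
Filling greedily by potassium-per-mg sodium is optimal for one linear limit, giving 1829.7 mg.

1829.7 mg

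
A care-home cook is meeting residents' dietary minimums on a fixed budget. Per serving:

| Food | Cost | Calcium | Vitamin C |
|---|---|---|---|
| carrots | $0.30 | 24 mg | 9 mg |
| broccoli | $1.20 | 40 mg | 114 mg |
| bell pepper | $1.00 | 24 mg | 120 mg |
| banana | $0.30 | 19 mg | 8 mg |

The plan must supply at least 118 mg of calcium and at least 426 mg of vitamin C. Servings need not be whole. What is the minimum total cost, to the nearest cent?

carrots only: max(118/24, 426/9) = 47.33 servings → $14.20.
broccoli only: max(118/40, 426/114) = 3.737 servings → $4.48.
bell pepper only: max(118/24, 426/120) = 4.917 servings → $4.92.
banana only: max(118/19, 426/8) = 53.25 servings → $15.97.
carrots + broccoli: intersection lies outside the first quadrant.
carrots + bell pepper with both tight: 1.477 servings and 3.439 servings → $3.88.
carrots + banana with both targets exact would need a negative amount; discard.
broccoli + bell pepper with both tight: 1.907 servings and 1.738 servings → $4.03.
broccoli + banana: the both-tight solution has a negative serving — not a feasible corner.
bell pepper + banana with both tight: 3.424 servings and 1.885 servings → $3.99.
So the least-cost plan costs $3.88.

$3.88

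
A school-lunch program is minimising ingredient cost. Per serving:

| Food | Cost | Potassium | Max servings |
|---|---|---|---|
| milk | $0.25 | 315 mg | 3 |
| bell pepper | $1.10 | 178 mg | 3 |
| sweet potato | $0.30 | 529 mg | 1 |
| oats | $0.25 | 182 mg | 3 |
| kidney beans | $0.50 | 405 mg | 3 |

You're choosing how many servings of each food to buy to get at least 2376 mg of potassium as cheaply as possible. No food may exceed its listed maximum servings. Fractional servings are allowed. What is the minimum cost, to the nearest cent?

$2.16

Cost per mg of potassium: sweet potato $0.0006, milk $0.0008, kidney beans $0.0012, oats $0.0014, bell pepper $0.0062.
Take 1 serving of sweet potato: +529.0 mg potassium for $0.30 (total $0.30, still need 1847.0 mg).
Take 3 servings of milk: +945.0 mg potassium for $0.75 (total $1.05, still need 902.0 mg).
Take 2.227 servings of kidney beans: +902.0 mg potassium for $1.11 (total $2.16, still need 0.0 mg).
Greedy by cheapest-per-mg is optimal for a single linear constraint, so the minimum cost is $2.16.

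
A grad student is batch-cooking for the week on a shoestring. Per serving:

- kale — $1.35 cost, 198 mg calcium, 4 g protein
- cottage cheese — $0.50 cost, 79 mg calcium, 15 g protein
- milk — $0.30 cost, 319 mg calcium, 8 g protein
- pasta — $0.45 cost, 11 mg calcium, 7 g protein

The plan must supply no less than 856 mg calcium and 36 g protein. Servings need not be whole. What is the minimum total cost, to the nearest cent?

$1.28

Compare the cost at each extreme point of the feasible region.
kale only: max(856/198, 36/4) = 9 servings → $12.15.
cottage cheese only: max(856/79, 36/15) = 10.84 servings → $5.42.
milk only: max(856/319, 36/8) = 4.5 servings → $1.35.
pasta only: max(856/11, 36/7) = 77.82 servings → $35.02.
kale + cottage cheese with both tight: 3.766 servings and 1.396 servings → $5.78.
kale + milk: intersection lies outside the first quadrant.
kale + pasta with both tight: 4.17 servings and 2.76 servings → $6.87.
cottage cheese + milk with both tight: 1.116 servings and 2.407 servings → $1.28.
cottage cheese + pasta: intersection lies outside the first quadrant.
milk + pasta with both tight: 2.609 servings and 2.161 servings → $1.76.
The minimum over all feasible corners is $1.28.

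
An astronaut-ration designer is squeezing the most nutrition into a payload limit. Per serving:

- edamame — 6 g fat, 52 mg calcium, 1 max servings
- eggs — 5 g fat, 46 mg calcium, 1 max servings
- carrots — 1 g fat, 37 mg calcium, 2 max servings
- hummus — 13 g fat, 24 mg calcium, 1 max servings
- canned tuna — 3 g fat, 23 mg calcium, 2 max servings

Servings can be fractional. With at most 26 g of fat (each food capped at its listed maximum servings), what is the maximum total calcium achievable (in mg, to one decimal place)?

230.9 mg

Calcium per g fat: carrots 37, eggs 9.2, edamame 8.667, canned tuna 7.667, hummus 1.846.
Take 2 servings of carrots: uses 2 g fat, +74.0 mg calcium (running total 74.0 mg).
Take 1 serving of eggs: uses 5 g fat, +46.0 mg calcium (running total 120.0 mg).
Take 1 serving of edamame: uses 6 g fat, +52.0 mg calcium (running total 172.0 mg).
Take 2 servings of canned tuna: uses 6 g fat, +46.0 mg calcium (running total 218.0 mg).
Take 0.5385 servings of hummus: uses 7 g fat, +12.9 mg calcium (running total 230.9 mg).
Filling greedily by calcium-per-g fat is optimal for one linear limit, giving 230.9 mg.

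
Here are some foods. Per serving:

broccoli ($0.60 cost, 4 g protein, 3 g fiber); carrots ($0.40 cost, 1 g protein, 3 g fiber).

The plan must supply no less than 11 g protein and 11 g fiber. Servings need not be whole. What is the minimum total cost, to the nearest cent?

$1.96

Two binding constraints pin down two serving amounts, so the optimal mix uses at most two foods. The candidates are each food alone (scaled to the tighter of protein/fiber) and each pair with both constraints tight.
broccoli only: max(11/4, 11/3) = 3.667 servings → $2.20.
carrots only: max(11/1, 11/3) = 11 servings → $4.40.
broccoli + carrots with both tight: 2.444 servings and 1.222 servings → $1.96.
Cheapest feasible corner: $1.96.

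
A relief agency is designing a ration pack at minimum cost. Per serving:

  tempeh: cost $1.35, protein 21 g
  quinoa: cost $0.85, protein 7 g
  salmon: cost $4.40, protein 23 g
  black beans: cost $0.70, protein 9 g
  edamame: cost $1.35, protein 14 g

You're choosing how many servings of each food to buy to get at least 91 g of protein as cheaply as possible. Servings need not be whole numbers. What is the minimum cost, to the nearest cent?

$5.85

Cost per g of protein: tempeh $0.0643, black beans $0.0778, edamame $0.0964, quinoa $0.1214, salmon $0.1913.
With no serving limits, use only tempeh: 91 g / 21 g = 4.333 servings × $1.35 = $5.85.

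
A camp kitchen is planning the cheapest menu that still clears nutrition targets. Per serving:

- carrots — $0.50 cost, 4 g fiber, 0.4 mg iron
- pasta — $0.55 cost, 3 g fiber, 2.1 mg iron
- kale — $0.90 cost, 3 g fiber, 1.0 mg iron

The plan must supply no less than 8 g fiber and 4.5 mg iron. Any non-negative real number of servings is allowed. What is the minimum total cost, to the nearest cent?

$1.36

With two linear requirements the optimum uses one or two foods; enumerate the corners.
carrots only: max(8/4, 4.5/0.4) = 11.25 servings → $5.62.
pasta only: max(8/3, 4.5/2.1) = 2.667 servings → $1.47.
kale only: max(8/3, 4.5/1.0) = 4.5 servings → $4.05.
carrots + pasta with both tight: 0.4583 servings and 2.056 servings → $1.36.
carrots + kale with both targets exact would need a negative amount; discard.
pasta + kale with both tight: 1.667 servings and 1 serving → $1.82.
So the least-cost plan costs $1.36.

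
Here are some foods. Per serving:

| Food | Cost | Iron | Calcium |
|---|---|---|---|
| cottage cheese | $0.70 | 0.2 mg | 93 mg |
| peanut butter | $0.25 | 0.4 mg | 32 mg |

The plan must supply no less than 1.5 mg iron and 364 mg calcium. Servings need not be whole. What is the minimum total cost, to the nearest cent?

$2.76

Compare the cost at each extreme point of the feasible region.
cottage cheese only: max(1.5/0.2, 364/93) = 7.5 servings → $5.25.
peanut butter only: max(1.5/0.4, 364/32) = 11.38 servings → $2.84.
cottage cheese + peanut butter with both tight: 3.169 servings and 2.166 servings → $2.76.
The minimum over all feasible corners is $2.76.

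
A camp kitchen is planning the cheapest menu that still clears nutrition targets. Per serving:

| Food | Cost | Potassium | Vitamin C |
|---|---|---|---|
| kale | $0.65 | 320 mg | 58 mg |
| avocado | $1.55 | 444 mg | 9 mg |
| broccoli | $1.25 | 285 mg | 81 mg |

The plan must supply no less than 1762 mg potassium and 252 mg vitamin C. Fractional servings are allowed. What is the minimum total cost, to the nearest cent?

A basic optimal solution has at most two foods positive. Try each food alone and each pair with both targets met exactly.
kale only: max(1762/320, 252/58) = 5.506 servings → $3.58.
avocado only: max(1762/444, 252/9) = 28 servings → $43.40.
broccoli only: max(1762/285, 252/81) = 6.182 servings → $7.73.
kale + avocado with both tight: 4.199 servings and 0.9425 servings → $4.19.
kale + broccoli: the both-tight solution has a negative serving — not a feasible corner.
avocado + broccoli with both tight: 2.123 servings and 2.875 servings → $6.88.
Cheapest feasible corner: $3.58.

$3.58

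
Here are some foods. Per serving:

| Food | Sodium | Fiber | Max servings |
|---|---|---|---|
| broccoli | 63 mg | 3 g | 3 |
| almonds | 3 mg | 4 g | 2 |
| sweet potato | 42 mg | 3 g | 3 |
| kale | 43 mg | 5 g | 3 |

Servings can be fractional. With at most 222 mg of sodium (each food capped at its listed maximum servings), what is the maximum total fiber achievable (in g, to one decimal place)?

29.2 g

Fiber per mg sodium: almonds 1.333, kale 0.1163, sweet potato 0.07143, broccoli 0.04762.
Take 2 servings of almonds: uses 6 mg sodium, +8.0 g fiber (running total 8.0 g).
Take 3 servings of kale: uses 129 mg sodium, +15.0 g fiber (running total 23.0 g).
Take 2.071 servings of sweet potato: uses 87 mg sodium, +6.2 g fiber (running total 29.2 g).
Filling greedily by fiber-per-mg sodium is optimal for one linear limit, giving 29.2 g.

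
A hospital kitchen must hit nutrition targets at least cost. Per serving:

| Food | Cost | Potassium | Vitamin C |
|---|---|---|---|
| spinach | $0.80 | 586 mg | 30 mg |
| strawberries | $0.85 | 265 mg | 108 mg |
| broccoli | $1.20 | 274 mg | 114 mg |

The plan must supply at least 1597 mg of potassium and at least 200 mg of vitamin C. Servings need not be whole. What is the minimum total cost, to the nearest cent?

$2.79

This is a tiny linear program; its minimum lies at a vertex of the feasible set. List the vertices and price them.
spinach only: max(1597/586, 200/30) = 6.667 servings → $5.33.
strawberries only: max(1597/265, 200/108) = 6.026 servings → $5.12.
broccoli only: max(1597/274, 200/114) = 5.828 servings → $6.99.
spinach + strawberries with both tight: 2.159 servings and 1.252 servings → $2.79.
spinach + broccoli with both tight: 2.172 servings and 1.183 servings → $3.16.
strawberries + broccoli with both targets exact would need a negative amount; discard.
Cheapest feasible corner: $2.79.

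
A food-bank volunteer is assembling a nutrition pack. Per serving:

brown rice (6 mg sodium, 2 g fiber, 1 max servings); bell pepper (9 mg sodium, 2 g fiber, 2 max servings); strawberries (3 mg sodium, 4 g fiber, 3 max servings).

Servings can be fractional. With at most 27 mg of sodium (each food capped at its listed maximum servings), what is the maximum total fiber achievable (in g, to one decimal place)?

Fiber per mg sodium: strawberries 1.333, brown rice 0.3333, bell pepper 0.2222.
Take 3 servings of strawberries: uses 9 mg sodium, +12.0 g fiber (running total 12.0 g).
Take 1 serving of brown rice: uses 6 mg sodium, +2.0 g fiber (running total 14.0 g).
Take 1.333 servings of bell pepper: uses 12 mg sodium, +2.7 g fiber (running total 16.7 g).
Filling greedily by fiber-per-mg sodium is optimal for one linear limit, giving 16.7 g.

16.7 g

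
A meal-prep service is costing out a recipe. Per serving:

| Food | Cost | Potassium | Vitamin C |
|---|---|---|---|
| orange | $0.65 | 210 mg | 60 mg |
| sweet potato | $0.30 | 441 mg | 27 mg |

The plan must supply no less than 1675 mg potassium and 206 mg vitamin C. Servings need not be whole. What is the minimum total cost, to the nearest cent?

$2.25

orange only: max(1675/210, 206/60) = 7.976 servings → $5.18.
sweet potato only: max(1675/441, 206/27) = 7.63 servings → $2.29.
orange + sweet potato with both tight: 2.194 servings and 2.753 servings → $2.25.
Cheapest feasible corner: $2.25.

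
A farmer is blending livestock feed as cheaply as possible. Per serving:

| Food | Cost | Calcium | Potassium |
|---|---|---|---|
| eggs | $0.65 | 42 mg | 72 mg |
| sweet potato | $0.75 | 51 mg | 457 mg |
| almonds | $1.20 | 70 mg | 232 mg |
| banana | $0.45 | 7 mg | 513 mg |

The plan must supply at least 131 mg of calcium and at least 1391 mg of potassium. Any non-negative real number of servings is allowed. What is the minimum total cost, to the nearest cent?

$2.09

With two linear requirements the optimum uses one or two foods; enumerate the corners.
eggs only: max(131/42, 1391/72) = 19.32 servings → $12.56.
sweet potato only: max(131/51, 1391/457) = 3.044 servings → $2.28.
almonds only: max(131/70, 1391/232) = 5.996 servings → $7.19.
banana only: max(131/7, 1391/513) = 18.71 servings → $8.42.
eggs + sweet potato with both targets exact would need a negative amount; discard.
eggs + almonds: the both-tight solution has a negative serving — not a feasible corner.
eggs + banana with both tight: 2.731 servings and 2.328 servings → $2.82.
sweet potato + almonds: intersection lies outside the first quadrant.
sweet potato + banana with both tight: 2.502 servings and 0.4822 servings → $2.09.
almonds + banana with both tight: 1.676 servings and 1.954 servings → $2.89.
Cheapest feasible corner: $2.09.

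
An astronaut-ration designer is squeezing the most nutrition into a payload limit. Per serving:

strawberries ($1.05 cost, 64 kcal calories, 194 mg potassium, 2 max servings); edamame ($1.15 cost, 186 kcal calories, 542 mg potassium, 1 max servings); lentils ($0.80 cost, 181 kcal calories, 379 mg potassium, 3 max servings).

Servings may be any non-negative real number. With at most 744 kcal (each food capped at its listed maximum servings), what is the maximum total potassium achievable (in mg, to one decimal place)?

1830.4 mg

Potassium per kcal: strawberries 3.031, edamame 2.914, lentils 2.094.
Take 2 servings of strawberries: uses 128 kcal, +388.0 mg potassium (running total 388.0 mg).
Take 1 serving of edamame: uses 186 kcal, +542.0 mg potassium (running total 930.0 mg).
Take 2.376 servings of lentils: uses 430 kcal, +900.4 mg potassium (running total 1830.4 mg).
Greedy by best ratio exhausts the calories allowance optimally: 1830.4 mg.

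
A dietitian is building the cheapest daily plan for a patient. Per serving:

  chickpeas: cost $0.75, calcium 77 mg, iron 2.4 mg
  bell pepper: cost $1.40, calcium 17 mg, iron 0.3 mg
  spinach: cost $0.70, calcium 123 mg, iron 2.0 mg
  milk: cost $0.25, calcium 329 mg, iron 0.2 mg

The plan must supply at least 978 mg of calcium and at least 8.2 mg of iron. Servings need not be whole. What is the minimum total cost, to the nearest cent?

$2.98

With two linear requirements the optimum uses one or two foods; enumerate the corners.
chickpeas only: max(978/77, 8.2/2.4) = 12.7 servings → $9.53.
bell pepper only: max(978/17, 8.2/0.3) = 57.53 servings → $80.54.
spinach only: max(978/123, 8.2/2.0) = 7.951 servings → $5.57.
milk only: max(978/329, 8.2/0.2) = 41 servings → $10.25.
chickpeas + bell pepper: the both-tight solution has a negative serving — not a feasible corner.
chickpeas + spinach with both targets exact would need a negative amount; discard.
chickpeas + milk with both tight: 3.232 servings and 2.216 servings → $2.98.
bell pepper + spinach: intersection lies outside the first quadrant.
bell pepper + milk with both tight: 26.26 servings and 1.616 servings → $37.16.
spinach + milk with both tight: 3.95 servings and 1.496 servings → $3.14.
Cheapest feasible corner: $2.98.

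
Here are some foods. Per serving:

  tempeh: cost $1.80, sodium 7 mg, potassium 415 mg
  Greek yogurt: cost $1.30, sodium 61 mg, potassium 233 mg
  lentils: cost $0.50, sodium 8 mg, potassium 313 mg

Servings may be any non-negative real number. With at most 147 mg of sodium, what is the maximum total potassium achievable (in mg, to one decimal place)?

Potassium per mg sodium: tempeh 59.29, lentils 39.12, Greek yogurt 3.82.
With no serving limits, spend the whole sodium allowance on tempeh: 147 mg / 7 mg × 415 mg = 8715.0 mg.

8715.0 mg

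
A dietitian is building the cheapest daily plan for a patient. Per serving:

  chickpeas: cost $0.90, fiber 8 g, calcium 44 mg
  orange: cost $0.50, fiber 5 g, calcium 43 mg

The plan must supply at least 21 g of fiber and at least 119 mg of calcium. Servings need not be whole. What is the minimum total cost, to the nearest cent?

$2.10

Minimising a linear cost over {fiber ≥ 21, calcium ≥ 119, servings ≥ 0} — the optimum is at a vertex, using one or two foods.
chickpeas only: max(21/8, 119/44) = 2.705 servings → $2.43.
orange only: max(21/5, 119/43) = 4.2 servings → $2.10.
chickpeas + orange with both tight: 2.484 servings and 0.2258 servings → $2.35.
So the least-cost plan costs $2.10.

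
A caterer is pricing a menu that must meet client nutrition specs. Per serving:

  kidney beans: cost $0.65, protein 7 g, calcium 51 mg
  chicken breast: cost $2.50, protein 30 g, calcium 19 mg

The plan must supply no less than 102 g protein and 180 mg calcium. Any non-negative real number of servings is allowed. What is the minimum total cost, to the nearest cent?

The cheapest plan sits at a corner of the feasible region — with two constraints it uses at most two foods.
kidney beans only: max(102/7, 180/51) = 14.57 servings → $9.47.
chicken breast only: max(102/30, 180/19) = 9.474 servings → $23.68.
kidney beans + chicken breast with both tight: 2.478 servings and 2.822 servings → $8.67.
So the least-cost plan costs $8.67.

$8.67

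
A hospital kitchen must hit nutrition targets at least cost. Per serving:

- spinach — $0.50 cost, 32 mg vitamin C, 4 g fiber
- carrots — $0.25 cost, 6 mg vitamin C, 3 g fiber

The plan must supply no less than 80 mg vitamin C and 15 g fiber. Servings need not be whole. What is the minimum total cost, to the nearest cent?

$1.60

Two binding constraints pin down two serving amounts, so the optimal mix uses at most two foods. The candidates are each food alone (scaled to the tighter of vitamin C/fiber) and each pair with both constraints tight.
spinach only: max(80/32, 15/4) = 3.75 servings → $1.88.
carrots only: max(80/6, 15/3) = 13.33 servings → $3.33.
spinach + carrots with both tight: 2.083 servings and 2.222 servings → $1.60.
The minimum over all feasible corners is $1.60.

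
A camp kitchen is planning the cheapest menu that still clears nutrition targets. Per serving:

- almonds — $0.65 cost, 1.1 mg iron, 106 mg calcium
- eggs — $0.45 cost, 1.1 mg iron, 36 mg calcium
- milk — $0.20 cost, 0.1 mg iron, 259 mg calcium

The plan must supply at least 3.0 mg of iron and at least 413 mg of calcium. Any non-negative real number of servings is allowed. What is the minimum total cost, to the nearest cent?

Compare the cost at each extreme point of the feasible region.
almonds only: max(3.0/1.1, 413/106) = 3.896 servings → $2.53.
eggs only: max(3.0/1.1, 413/36) = 11.47 servings → $5.16.
milk only: max(3.0/0.1, 413/259) = 30 servings → $6.00.
almonds + eggs: intersection lies outside the first quadrant.
almonds + milk with both tight: 2.682 servings and 0.4969 servings → $1.84.
eggs + milk with both tight: 2.615 servings and 1.231 servings → $1.42.
So the least-cost plan costs $1.42.

$1.42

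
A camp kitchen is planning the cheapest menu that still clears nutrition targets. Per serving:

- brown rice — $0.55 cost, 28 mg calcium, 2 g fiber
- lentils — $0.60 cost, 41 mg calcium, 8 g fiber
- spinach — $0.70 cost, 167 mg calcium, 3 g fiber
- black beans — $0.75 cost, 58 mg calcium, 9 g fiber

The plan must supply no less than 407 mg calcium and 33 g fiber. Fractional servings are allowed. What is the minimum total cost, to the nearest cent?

Compare the cost at each extreme point of the feasible region.
brown rice only: max(407/28, 33/2) = 16.5 servings → $9.07.
lentils only: max(407/41, 33/8) = 9.927 servings → $5.96.
spinach only: max(407/167, 33/3) = 11 servings → $7.70.
black beans only: max(407/58, 33/9) = 7.017 servings → $5.26.
brown rice + lentils with both tight: 13.4 servings and 0.7746 servings → $7.84.
brown rice + spinach: the both-tight solution has a negative serving — not a feasible corner.
brown rice + black beans with both tight: 12.86 servings and 0.8088 servings → $7.68.
lentils + spinach with both tight: 3.537 servings and 1.569 servings → $3.22.
lentils + black beans with both targets exact would need a negative amount; discard.
spinach + black beans with both tight: 1.316 servings and 3.228 servings → $3.34.
Cheapest feasible corner: $3.22.

$3.22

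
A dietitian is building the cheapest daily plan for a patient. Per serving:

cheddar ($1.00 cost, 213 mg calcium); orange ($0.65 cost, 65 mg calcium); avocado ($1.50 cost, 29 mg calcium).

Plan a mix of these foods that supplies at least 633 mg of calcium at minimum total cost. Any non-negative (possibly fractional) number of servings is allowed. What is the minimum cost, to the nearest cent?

Cost per mg of calcium: cheddar $0.0047, orange $0.0100, avocado $0.0517.
With no serving limits, use only cheddar: 633 mg / 213 mg = 2.972 servings × $1.00 = $2.97.

$2.97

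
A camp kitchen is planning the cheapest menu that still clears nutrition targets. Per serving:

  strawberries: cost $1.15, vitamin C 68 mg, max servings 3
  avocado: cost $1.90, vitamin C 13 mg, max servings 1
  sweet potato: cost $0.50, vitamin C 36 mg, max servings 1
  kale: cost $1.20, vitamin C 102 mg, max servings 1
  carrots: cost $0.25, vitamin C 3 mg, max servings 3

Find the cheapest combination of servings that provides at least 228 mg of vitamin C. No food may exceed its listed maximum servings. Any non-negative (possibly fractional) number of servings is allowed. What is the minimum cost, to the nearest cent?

$3.22

Cost per mg of vitamin C: kale $0.0118, sweet potato $0.0139, strawberries $0.0169, carrots $0.0833, avocado $0.1462.
Take 1 serving of kale: +102.0 mg vitamin C for $1.20 (total $1.20, still need 126.0 mg).
Take 1 serving of sweet potato: +36.0 mg vitamin C for $0.50 (total $1.70, still need 90.0 mg).
Take 1.324 servings of strawberries: +90.0 mg vitamin C for $1.52 (total $3.22, still need 0.0 mg).
Greedy by cheapest-per-mg is optimal for a single linear constraint, so the minimum cost is $3.22.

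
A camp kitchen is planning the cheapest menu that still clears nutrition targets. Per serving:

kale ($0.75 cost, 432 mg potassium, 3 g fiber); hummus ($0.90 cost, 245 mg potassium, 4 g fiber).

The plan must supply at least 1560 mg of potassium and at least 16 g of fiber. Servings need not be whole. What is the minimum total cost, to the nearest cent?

Minimising a linear cost over {potassium ≥ 1560, fiber ≥ 16, servings ≥ 0} — the optimum is at a vertex, using one or two foods.
kale only: max(1560/432, 16/3) = 5.333 servings → $4.00.
hummus only: max(1560/245, 16/4) = 6.367 servings → $5.73.
kale + hummus with both tight: 2.336 servings and 2.248 servings → $3.78.
The minimum over all feasible corners is $3.78.

$3.78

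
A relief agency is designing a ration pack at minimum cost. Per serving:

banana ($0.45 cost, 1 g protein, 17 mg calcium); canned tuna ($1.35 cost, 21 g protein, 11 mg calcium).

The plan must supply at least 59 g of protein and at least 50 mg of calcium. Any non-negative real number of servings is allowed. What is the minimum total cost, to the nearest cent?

$4.24

Compare the cost at each extreme point of the feasible region.
banana only: max(59/1, 50/17) = 59 servings → $26.55.
canned tuna only: max(59/21, 50/11) = 4.545 servings → $6.14.
banana + canned tuna with both tight: 1.159 servings and 2.754 servings → $4.24.
Cheapest feasible corner: $4.24.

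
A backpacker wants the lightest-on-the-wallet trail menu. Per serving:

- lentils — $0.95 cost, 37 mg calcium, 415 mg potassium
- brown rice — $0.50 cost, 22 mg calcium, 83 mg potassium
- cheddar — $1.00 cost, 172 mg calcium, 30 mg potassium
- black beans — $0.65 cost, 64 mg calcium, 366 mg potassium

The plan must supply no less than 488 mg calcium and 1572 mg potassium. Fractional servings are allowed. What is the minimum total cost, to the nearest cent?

A basic optimal solution has at most two foods positive. Try each food alone and each pair with both targets met exactly.
lentils only: max(488/37, 1572/415) = 13.19 servings → $12.53.
brown rice only: max(488/22, 1572/83) = 22.18 servings → $11.09.
cheddar only: max(488/172, 1572/30) = 52.4 servings → $52.40.
black beans only: max(488/64, 1572/366) = 7.625 servings → $4.96.
lentils + brown rice: intersection lies outside the first quadrant.
lentils + cheddar with both tight: 3.639 servings and 2.054 servings → $5.51.
lentils + black beans: intersection lies outside the first quadrant.
brown rice + cheddar with both tight: 18.78 servings and 0.4348 servings → $9.83.
brown rice + black beans with both targets exact would need a negative amount; discard.
cheddar + black beans with both tight: 1.278 servings and 4.19 servings → $4.00.
So the least-cost plan costs $4.00.

$4.00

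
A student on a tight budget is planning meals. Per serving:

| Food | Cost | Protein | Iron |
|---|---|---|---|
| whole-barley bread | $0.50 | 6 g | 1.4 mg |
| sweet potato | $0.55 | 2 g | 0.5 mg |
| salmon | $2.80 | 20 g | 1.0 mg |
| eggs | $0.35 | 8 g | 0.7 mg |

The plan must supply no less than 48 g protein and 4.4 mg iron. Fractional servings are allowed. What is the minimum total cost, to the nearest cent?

Two binding constraints pin down two serving amounts, so the optimal mix uses at most two foods. The candidates are each food alone (scaled to the tighter of protein/iron) and each pair with both constraints tight.
whole-barley bread only: max(48/6, 4.4/1.4) = 8 servings → $4.00.
sweet potato only: max(48/2, 4.4/0.5) = 24 servings → $13.20.
salmon only: max(48/20, 4.4/1.0) = 4.4 servings → $12.32.
eggs only: max(48/8, 4.4/0.7) = 6.286 servings → $2.20.
whole-barley bread + sweet potato: intersection lies outside the first quadrant.
whole-barley bread + salmon with both tight: 1.818 servings and 1.855 servings → $6.10.
whole-barley bread + eggs with both tight: 0.2286 servings and 5.829 servings → $2.15.
sweet potato + salmon with both tight: 5 servings and 1.9 servings → $8.07.
sweet potato + eggs with both tight: 0.6154 servings and 5.846 servings → $2.38.
salmon + eggs: the both-tight solution has a negative serving — not a feasible corner.
So the least-cost plan costs $2.15.

$2.15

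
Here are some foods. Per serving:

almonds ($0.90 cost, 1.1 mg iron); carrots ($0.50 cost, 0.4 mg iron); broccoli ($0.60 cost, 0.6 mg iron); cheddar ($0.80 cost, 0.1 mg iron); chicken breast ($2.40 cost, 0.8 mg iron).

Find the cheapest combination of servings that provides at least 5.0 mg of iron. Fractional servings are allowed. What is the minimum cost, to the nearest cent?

Cost per mg of iron: almonds $0.8182, broccoli $1.0000, carrots $1.2500, chicken breast $3.0000, cheddar $8.0000.
With no serving limits, use only almonds: 5.0 mg / 1.1 mg = 4.545 servings × $0.90 = $4.09.

$4.09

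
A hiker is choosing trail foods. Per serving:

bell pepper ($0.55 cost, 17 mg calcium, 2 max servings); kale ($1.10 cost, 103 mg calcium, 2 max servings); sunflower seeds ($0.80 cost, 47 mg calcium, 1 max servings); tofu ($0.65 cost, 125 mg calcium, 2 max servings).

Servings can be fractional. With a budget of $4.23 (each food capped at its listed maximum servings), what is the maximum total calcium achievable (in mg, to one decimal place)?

Calcium per dollar: tofu 192.3, kale 93.64, sunflower seeds 58.75, bell pepper 30.91.
Take 2 servings of tofu: spends $1.30, +250.0 mg calcium (running total 250.0 mg).
Take 2 servings of kale: spends $2.20, +206.0 mg calcium (running total 456.0 mg).
Take 0.9125 servings of sunflower seeds: spends $0.73, +42.9 mg calcium (running total 498.9 mg).
Greedy by best ratio exhausts the cost allowance optimally: 498.9 mg.

498.9 mg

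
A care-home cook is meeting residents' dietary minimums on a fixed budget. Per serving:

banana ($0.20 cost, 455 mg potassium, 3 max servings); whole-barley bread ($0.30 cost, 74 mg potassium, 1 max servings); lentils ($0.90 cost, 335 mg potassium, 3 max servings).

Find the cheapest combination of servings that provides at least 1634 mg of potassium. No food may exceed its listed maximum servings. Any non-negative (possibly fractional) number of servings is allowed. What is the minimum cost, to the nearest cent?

Cost per mg of potassium: banana $0.0004, lentils $0.0027, whole-barley bread $0.0041.
Take 3 servings of banana: +1365.0 mg potassium for $0.60 (total $0.60, still need 269.0 mg).
Take 0.803 servings of lentils: +269.0 mg potassium for $0.72 (total $1.32, still need 0.0 mg).
Filling from the cheapest source first is optimal under one linear minimum: $1.32.

$1.32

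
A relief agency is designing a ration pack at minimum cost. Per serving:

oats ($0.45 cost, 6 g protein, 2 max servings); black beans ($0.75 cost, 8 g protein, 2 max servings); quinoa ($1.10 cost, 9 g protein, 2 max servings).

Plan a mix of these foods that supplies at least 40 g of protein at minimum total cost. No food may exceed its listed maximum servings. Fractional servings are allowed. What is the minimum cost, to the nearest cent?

$3.87

Cost per g of protein: oats $0.0750, black beans $0.0938, quinoa $0.1222.
Take 2 servings of oats: +12.0 g protein for $0.90 (total $0.90, still need 28.0 g).
Take 2 servings of black beans: +16.0 g protein for $1.50 (total $2.40, still need 12.0 g).
Take 1.333 servings of quinoa: +12.0 g protein for $1.47 (total $3.87, still need 0.0 g).
Greedy by cheapest-per-g is optimal for a single linear constraint, so the minimum cost is $3.87.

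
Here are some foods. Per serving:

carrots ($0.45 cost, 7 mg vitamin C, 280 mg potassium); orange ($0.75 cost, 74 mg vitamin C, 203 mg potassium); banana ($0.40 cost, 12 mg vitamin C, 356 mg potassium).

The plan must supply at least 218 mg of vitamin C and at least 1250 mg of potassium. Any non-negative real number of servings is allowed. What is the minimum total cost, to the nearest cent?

$2.77

carrots only: max(218/7, 1250/280) = 31.14 servings → $14.01.
orange only: max(218/74, 1250/203) = 6.158 servings → $4.62.
banana only: max(218/12, 1250/356) = 18.17 servings → $7.27.
carrots + orange with both tight: 2.5 servings and 2.709 servings → $3.16.
carrots + banana: intersection lies outside the first quadrant.
orange + banana with both tight: 2.619 servings and 2.018 servings → $2.77.
So the least-cost plan costs $2.77.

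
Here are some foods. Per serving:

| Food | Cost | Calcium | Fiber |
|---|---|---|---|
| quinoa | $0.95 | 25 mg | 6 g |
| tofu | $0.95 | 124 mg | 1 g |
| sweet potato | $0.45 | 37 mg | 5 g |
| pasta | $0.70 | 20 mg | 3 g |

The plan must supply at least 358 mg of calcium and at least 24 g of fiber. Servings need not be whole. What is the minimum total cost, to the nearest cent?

$3.49

An LP optimum is at a vertex; with two nutrient constraints at most two foods are used. Check each candidate.
quinoa only: max(358/25, 24/6) = 14.32 servings → $13.60.
tofu only: max(358/124, 24/1) = 24 servings → $22.80.
sweet potato only: max(358/37, 24/5) = 9.676 servings → $4.35.
pasta only: max(358/20, 24/3) = 17.9 servings → $12.53.
quinoa + tofu with both tight: 3.641 servings and 2.153 servings → $5.50.
quinoa + sweet potato: the both-tight solution has a negative serving — not a feasible corner.
quinoa + pasta: the both-tight solution has a negative serving — not a feasible corner.
tofu + sweet potato with both tight: 1.547 servings and 4.491 servings → $3.49.
tofu + pasta with both tight: 1.688 servings and 7.438 servings → $6.81.
sweet potato + pasta: intersection lies outside the first quadrant.
The minimum over all feasible corners is $3.49.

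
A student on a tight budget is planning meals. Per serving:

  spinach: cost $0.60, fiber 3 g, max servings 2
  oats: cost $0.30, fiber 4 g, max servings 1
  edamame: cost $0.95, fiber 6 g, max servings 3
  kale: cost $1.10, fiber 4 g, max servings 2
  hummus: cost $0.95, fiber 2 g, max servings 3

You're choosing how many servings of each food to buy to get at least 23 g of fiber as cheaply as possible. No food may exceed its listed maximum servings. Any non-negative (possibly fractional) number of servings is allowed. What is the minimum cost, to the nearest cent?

Cost per g of fiber: oats $0.0750, edamame $0.1583, spinach $0.2000, kale $0.2750, hummus $0.4750.
Take 1 serving of oats: +4.0 g fiber for $0.30 (total $0.30, still need 19.0 g).
Take 3 servings of edamame: +18.0 g fiber for $2.85 (total $3.15, still need 1.0 g).
Take 0.3333 servings of spinach: +1.0 g fiber for $0.20 (total $3.35, still need 0.0 g).
Greedy by cheapest-per-g is optimal for a single linear constraint, so the minimum cost is $3.35.

$3.35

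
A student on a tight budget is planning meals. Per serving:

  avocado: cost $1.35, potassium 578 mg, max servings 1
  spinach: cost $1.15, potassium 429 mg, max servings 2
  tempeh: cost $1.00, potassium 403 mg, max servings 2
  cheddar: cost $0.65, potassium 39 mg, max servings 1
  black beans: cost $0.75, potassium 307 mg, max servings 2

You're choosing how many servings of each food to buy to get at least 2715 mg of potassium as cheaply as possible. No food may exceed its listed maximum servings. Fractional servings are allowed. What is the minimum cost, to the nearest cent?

Cost per mg of potassium: avocado $0.0023, black beans $0.0024, tempeh $0.0025, spinach $0.0027, cheddar $0.0167.
Take 1 serving of avocado: +578.0 mg potassium for $1.35 (total $1.35, still need 2137.0 mg).
Take 2 servings of black beans: +614.0 mg potassium for $1.50 (total $2.85, still need 1523.0 mg).
Take 2 servings of tempeh: +806.0 mg potassium for $2.00 (total $4.85, still need 717.0 mg).
Take 1.671 servings of spinach: +717.0 mg potassium for $1.92 (total $6.77, still need 0.0 mg).
Filling from the cheapest source first is optimal under one linear minimum: $6.77.

$6.77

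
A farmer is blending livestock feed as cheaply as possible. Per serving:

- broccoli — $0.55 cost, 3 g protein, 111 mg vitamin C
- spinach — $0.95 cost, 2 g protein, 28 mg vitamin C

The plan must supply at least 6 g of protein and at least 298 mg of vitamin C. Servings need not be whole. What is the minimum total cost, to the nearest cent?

Check every corner: each single food scaled to meet both minima, and each pair solved so both constraints bind.
broccoli only: max(6/3, 298/111) = 2.685 servings → $1.48.
spinach only: max(6/2, 298/28) = 10.64 servings → $10.11.
broccoli + spinach: the both-tight solution has a negative serving — not a feasible corner.
Cheapest feasible corner: $1.48.

$1.48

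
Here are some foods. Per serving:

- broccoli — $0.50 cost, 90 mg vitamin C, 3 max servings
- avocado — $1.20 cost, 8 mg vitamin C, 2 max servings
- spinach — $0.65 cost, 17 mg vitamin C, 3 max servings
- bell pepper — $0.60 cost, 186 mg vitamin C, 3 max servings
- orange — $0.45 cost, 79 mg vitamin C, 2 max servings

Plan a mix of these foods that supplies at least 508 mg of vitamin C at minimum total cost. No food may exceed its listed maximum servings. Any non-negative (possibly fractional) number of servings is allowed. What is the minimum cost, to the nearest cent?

Cost per mg of vitamin C: bell pepper $0.0032, broccoli $0.0056, orange $0.0057, spinach $0.0382, avocado $0.1500.
Take 2.731 servings of bell pepper: +508.0 mg vitamin C for $1.64 (total $1.64, still need 0.0 mg).
Greedy by cheapest-per-mg is optimal for a single linear constraint, so the minimum cost is $1.64.

$1.64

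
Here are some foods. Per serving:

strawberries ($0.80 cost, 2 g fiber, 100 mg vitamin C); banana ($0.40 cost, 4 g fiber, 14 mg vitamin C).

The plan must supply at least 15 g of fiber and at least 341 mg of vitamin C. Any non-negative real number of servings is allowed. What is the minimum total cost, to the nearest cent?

A basic optimal solution has at most two foods positive. Try each food alone and each pair with both targets met exactly.
strawberries only: max(15/2, 341/100) = 7.5 servings → $6.00.
banana only: max(15/4, 341/14) = 24.36 servings → $9.74.
strawberries + banana with both tight: 3.102 servings and 2.199 servings → $3.36.
So the least-cost plan costs $3.36.

$3.36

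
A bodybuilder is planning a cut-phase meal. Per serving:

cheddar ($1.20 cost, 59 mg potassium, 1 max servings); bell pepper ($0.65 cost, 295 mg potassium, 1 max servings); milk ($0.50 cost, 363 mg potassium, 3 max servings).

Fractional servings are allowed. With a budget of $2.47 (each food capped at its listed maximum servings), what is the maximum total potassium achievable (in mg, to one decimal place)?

Potassium per dollar: milk 726, bell pepper 453.8, cheddar 49.17.
Take 3 servings of milk: spends $1.50, +1089.0 mg potassium (running total 1089.0 mg).
Take 1 serving of bell pepper: spends $0.65, +295.0 mg potassium (running total 1384.0 mg).
Take 0.2667 servings of cheddar: spends $0.32, +15.7 mg potassium (running total 1399.7 mg).
Greedy by best ratio exhausts the cost allowance optimally: 1399.7 mg.

1399.7 mg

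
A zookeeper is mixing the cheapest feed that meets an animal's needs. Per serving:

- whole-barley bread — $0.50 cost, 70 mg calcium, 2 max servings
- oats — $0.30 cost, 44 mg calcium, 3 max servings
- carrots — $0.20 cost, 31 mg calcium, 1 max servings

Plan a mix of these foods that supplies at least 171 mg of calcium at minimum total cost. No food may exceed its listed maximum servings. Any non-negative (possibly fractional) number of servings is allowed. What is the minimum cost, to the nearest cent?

Cost per mg of calcium: carrots $0.0065, oats $0.0068, whole-barley bread $0.0071.
Take 1 serving of carrots: +31.0 mg calcium for $0.20 (total $0.20, still need 140.0 mg).
Take 3 servings of oats: +132.0 mg calcium for $0.90 (total $1.10, still need 8.0 mg).
Take 0.1143 servings of whole-barley bread: +8.0 mg calcium for $0.06 (total $1.16, still need 0.0 mg).
Filling from the cheapest source first is optimal under one linear minimum: $1.16.

$1.16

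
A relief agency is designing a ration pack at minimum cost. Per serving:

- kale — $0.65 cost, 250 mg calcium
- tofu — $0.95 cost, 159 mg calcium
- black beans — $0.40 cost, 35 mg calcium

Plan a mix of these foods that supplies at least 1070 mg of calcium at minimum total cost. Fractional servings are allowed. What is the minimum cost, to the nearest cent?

$2.78

Cost per mg of calcium: kale $0.0026, tofu $0.0060, black beans $0.0114.
With no serving limits, use only kale: 1070 mg / 250 mg = 4.28 servings × $0.65 = $2.78.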